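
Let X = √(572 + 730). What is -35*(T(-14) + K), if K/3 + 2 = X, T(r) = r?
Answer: 700 - 105*√1302 ≈ -3088.7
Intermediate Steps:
X = √1302 ≈ 36.083
K = -6 + 3*√1302 ≈ 102.25
-35*(T(-14) + K) = -35*(-14 + (-6 + 3*√1302)) = -35*(-20 + 3*√1302) = 700 - 105*√1302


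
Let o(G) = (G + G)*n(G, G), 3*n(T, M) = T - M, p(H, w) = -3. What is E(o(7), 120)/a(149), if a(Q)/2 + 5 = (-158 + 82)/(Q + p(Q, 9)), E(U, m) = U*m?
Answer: 0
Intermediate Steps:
n(T, M) = -M/3 + T/3 (n(T, M) = (T - M)/3 = -M/3 + T/3)
o(G) = 0 (o(G) = (G + G)*(-G/3 + G/3) = (2*G)*0 = 0)
a(Q) = -10 - 152/(-3 + Q) (a(Q) = -10 + 2*((-158 + 82)/(Q - 3)) = -10 + 2*(-76/(-3 + Q)) = -10 - 152/(-3 + Q))
E(o(7), 120)/a(149) = (0*120)/((2*(-61 - 5*149)/(-3 + 149))) = 0/((2*(-61 - 745)/146)) = 0/((2*(1/146)*(-806))) = 0/(-806/73) = 0*(-73/806) = 0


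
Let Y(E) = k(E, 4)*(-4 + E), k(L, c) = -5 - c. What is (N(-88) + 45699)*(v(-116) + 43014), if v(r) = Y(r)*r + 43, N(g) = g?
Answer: -3750273253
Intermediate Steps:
Y(E) = 36 - 9*E (Y(E) = (-5 - 1*4)*(-4 + E) = (-5 - 4)*(-4 + E) = -9*(-4 + E) = 36 - 9*E)
v(r) = 43 + r*(36 - 9*r) (v(r) = (36 - 9*r)*r + 43 = r*(36 - 9*r) + 43 = 43 + r*(36 - 9*r))
(N(-88) + 45699)*(v(-116) + 43014) = (-88 + 45699)*((43 - 9*(-116)*(-4 - 116)) + 43014) = 45611*((43 - 9*(-116)*(-120)) + 43014) = 45611*((43 - 125280) + 43014) = 45611*(-125237 + 43014) = 45611*(-82223) = -3750273253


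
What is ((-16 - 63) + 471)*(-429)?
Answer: -168168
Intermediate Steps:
((-16 - 63) + 471)*(-429) = (-79 + 471)*(-429) = 392*(-429) = -168168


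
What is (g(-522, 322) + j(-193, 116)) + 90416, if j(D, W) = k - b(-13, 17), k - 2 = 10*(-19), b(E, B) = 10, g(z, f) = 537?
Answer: 90755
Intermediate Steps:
k = -188 (k = 2 + 10*(-19) = 2 - 190 = -188)
j(D, W) = -198 (j(D, W) = -188 - 1*10 = -188 - 10 = -198)
(g(-522, 322) + j(-193, 116)) + 90416 = (537 - 198) + 90416 = 339 + 90416 = 90755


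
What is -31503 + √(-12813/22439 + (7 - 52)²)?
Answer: -31503 + √1019317649118/22439 ≈ -31458.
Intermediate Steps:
-31503 + √(-12813/22439 + (7 - 52)²) = -31503 + √(-12813*1/22439 + (-45)²) = -31503 + √(-12813/22439 + 2025) = -31503 + √(45426162/22439) = -31503 + √1019317649118/22439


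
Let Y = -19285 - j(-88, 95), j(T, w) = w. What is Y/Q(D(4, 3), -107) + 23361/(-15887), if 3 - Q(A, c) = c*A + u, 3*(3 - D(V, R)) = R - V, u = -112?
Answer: -191345199/4496021 ≈ -42.559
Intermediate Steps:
D(V, R) = 3 - R/3 + V/3 (D(V, R) = 3 - (R - V)/3 = 3 + (-R/3 + V/3) = 3 - R/3 + V/3)
Y = -19380 (Y = -19285 - 1*95 = -19285 - 95 = -19380)
Q(A, c) = 115 - A*c (Q(A, c) = 3 - (c*A - 112) = 3 - (A*c - 112) = 3 - (-112 + A*c) = 3 + (112 - A*c) = 115 - A*c)
Y/Q(D(4, 3), -107) + 23361/(-15887) = -19380/(115 - 1*(3 - 1/3*3 + (1/3)*4)*(-107)) + 23361/(-15887) = -19380/(115 - 1*(3 - 1 + 4/3)*(-107)) + 23361*(-1/15887) = -19380/(115 - 1*10/3*(-107)) - 23361/15887 = -19380/(115 + 1070/3) - 23361/15887 = -19380/1415/3 - 23361/15887 = -19380*3/1415 - 23361/15887 = -11628/283 - 23361/15887 = -191345199/4496021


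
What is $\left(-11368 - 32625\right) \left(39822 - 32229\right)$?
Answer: $-334038849$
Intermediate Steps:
$\left(-11368 - 32625\right) \left(39822 - 32229\right) = \left(-43993\right) 7593 = -334038849$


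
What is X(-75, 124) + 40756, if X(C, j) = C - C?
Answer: 40756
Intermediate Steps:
X(C, j) = 0
X(-75, 124) + 40756 = 0 + 40756 = 40756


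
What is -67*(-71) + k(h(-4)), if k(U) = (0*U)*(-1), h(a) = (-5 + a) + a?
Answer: 4757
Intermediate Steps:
h(a) = -5 + 2*a
k(U) = 0 (k(U) = 0*(-1) = 0)
-67*(-71) + k(h(-4)) = -67*(-71) + 0 = 4757 + 0 = 4757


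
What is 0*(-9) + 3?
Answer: 3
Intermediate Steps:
0*(-9) + 3 = 0 + 3 = 3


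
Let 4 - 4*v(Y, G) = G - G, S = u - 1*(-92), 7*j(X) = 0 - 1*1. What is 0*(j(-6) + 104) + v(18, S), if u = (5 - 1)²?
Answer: 1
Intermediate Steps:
u = 16 (u = 4² = 16)
j(X) = -⅐ (j(X) = (0 - 1*1)/7 = (0 - 1)/7 = (⅐)*(-1) = -⅐)
S = 108 (S = 16 - 1*(-92) = 16 + 92 = 108)
v(Y, G) = 1 (v(Y, G) = 1 - (G - G)/4 = 1 - ¼*0 = 1 + 0 = 1)
0*(j(-6) + 104) + v(18, S) = 0*(-⅐ + 104) + 1 = 0*(727/7) + 1 = 0 + 1 = 1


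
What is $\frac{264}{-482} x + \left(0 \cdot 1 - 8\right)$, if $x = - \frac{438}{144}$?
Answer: $- \frac{3053}{482} \approx -6.334$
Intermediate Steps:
$x = - \frac{73}{24}$ ($x = \left(-438\right) \frac{1}{144} = - \frac{73}{24} \approx -3.0417$)
$\frac{264}{-482} x + \left(0 \cdot 1 - 8\right) = \frac{264}{-482} \left(- \frac{73}{24}\right) + \left(0 \cdot 1 - 8\right) = 264 \left(- \frac{1}{482}\right) \left(- \frac{73}{24}\right) + \left(0 - 8\right) = \left(- \frac{132}{241}\right) \left(- \frac{73}{24}\right) - 8 = \frac{803}{482} - 8 = - \frac{3053}{482}$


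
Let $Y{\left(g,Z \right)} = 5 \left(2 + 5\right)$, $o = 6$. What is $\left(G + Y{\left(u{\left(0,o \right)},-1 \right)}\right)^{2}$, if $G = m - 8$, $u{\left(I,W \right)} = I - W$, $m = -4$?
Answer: $529$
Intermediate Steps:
$Y{\left(g,Z \right)} = 35$ ($Y{\left(g,Z \right)} = 5 \cdot 7 = 35$)
$G = -12$ ($G = -4 - 8 = -12$)
$\left(G + Y{\left(u{\left(0,o \right)},-1 \right)}\right)^{2} = \left(-12 + 35\right)^{2} = 23^{2} = 529$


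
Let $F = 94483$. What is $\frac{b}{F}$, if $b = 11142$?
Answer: $\frac{11142}{94483} \approx 0.11793$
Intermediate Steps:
$\frac{b}{F} = \frac{11142}{94483}$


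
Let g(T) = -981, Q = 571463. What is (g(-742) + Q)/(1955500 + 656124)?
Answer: 285241/1305812 ≈ 0.21844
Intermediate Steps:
(g(-742) + Q)/(1955500 + 656124) = (-981 + 571463)/(1955500 + 656124) = 570482/2611624 = 570482*(1/2611624) = 285241/1305812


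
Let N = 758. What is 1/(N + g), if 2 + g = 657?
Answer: 1/1413 ≈ 0.00070771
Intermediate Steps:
g = 655 (g = -2 + 657 = 655)
1/(N + g) = 1/(758 + 655) = 1/1413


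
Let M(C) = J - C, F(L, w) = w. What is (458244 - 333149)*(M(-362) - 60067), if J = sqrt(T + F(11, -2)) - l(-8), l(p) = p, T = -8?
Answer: -7467796215 + 125095*I*sqrt(10) ≈ -7.4678e+9 + 3.9559e+5*I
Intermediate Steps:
J = 8 + I*sqrt(10) (J = sqrt(-8 - 2) - 1*(-8) = sqrt(-10) + 8 = I*sqrt(10) + 8 = 8 + I*sqrt(10) ≈ 8.0 + 3.1623*I)
M(C) = 8 - C + I*sqrt(10) (M(C) = (8 + I*sqrt(10)) - C = 8 - C + I*sqrt(10))
(458244 - 333149)*(M(-362) - 60067) = (458244 - 333149)*((8 - 1*(-362) + I*sqrt(10)) - 60067) = 125095*((8 + 362 + I*sqrt(10)) - 60067) = 125095*((370 + I*sqrt(10)) - 60067) = 125095*(-59697 + I*sqrt(10)) = -7467796215 + 125095*I*sqrt(10)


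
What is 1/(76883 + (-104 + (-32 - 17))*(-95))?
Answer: 1/91418 ≈ 1.0939e-5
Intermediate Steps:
1/(76883 + (-104 + (-32 - 17))*(-95)) = 1/(76883 + (-104 - 49)*(-95)) = 1/(76883 - 153*(-95)) = 1/(76883 + 14535) = 1/91418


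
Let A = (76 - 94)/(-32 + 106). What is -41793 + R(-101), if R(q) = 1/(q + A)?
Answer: -156556615/3746 ≈ -41793.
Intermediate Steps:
A = -9/37 (A = -18/74 = -18*1/74 = -9/37 ≈ -0.24324)
R(q) = 1/(-9/37 + q) (R(q) = 1/(q - 9/37) = 1/(-9/37 + q))
-41793 + R(-101) = -41793 + 37/(-9 + 37*(-101)) = -41793 + 37/(-9 - 3737) = -41793 + 37/(-3746) = -41793 + 37*(-1/3746) = -41793 - 37/3746 = -156556615/3746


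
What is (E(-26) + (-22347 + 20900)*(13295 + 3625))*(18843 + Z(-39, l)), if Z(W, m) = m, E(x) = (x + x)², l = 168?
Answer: -465399469896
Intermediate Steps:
E(x) = 4*x² (E(x) = (2*x)² = 4*x²)
(E(-26) + (-22347 + 20900)*(13295 + 3625))*(18843 + Z(-39, l)) = (4*(-26)² + (-22347 + 20900)*(13295 + 3625))*(18843 + 168) = (4*676 - 1447*16920)*19011 = (2704 - 24483240)*19011 = -24480536*19011 = -465399469896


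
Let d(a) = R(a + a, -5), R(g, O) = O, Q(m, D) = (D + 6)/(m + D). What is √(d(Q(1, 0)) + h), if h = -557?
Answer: I*√562 ≈ 23.707*I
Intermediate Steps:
Q(m, D) = (6 + D)/(D + m)
d(a) = -5
√(d(Q(1, 0)) + h) = √(-5 - 557) = √(-562) = I*√562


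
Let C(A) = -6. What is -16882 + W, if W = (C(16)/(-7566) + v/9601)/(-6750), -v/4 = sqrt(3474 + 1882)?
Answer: -143695363501/8511750 + 4*sqrt(1339)/32403375 ≈ -16882.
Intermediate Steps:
v = -8*sqrt(1339) (v = -4*sqrt(3474 + 1882) = -8*sqrt(1339) ≈ -292.74)
W = -1/8511750 + 4*sqrt(1339)/32403375 (W = (-6/(-7566) - 8*sqrt(1339)/9601)/(-6750) = (-6*(-1/7566) - 8*sqrt(1339)*(1/9601))*(-1/6750) = (1/1261 - 8*sqrt(1339)/9601)*(-1/6750) = -1/8511750 + 4*sqrt(1339)/32403375 ≈ 4.3996e-6)
-16882 + W = -16882 + (-1/8511750 + 4*sqrt(1339)/32403375) = -143695363501/8511750 + 4*sqrt(1339)/32403375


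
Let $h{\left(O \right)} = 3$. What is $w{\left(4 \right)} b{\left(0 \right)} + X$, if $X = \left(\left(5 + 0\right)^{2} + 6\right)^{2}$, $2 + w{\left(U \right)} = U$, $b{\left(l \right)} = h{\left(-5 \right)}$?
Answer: $967$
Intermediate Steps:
$b{\left(l \right)} = 3$
$w{\left(U \right)} = -2 + U$
$X = 961$ ($X = \left(5^{2} + 6\right)^{2} = \left(25 + 6\right)^{2} = 31^{2} = 961$)
$w{\left(4 \right)} b{\left(0 \right)} + X = \left(-2 + 4\right) 3 + 961 = 2 \cdot 3 + 961 = 6 + 961 = 967$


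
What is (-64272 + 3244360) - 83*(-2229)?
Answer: 3365095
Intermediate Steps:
(-64272 + 3244360) - 83*(-2229) = 3180088 + 185007 = 3365095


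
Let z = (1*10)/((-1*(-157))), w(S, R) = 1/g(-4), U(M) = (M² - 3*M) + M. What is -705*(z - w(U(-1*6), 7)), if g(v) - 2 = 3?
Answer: 15087/157 ≈ 96.096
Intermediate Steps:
g(v) = 5 (g(v) = 2 + 3 = 5)
U(M) = M² - 2*M
w(S, R) = ⅕ (w(S, R) = 1/5 = ⅕)
z = 10/157 ≈ 0.063694
-705*(z - w(U(-1*6), 7)) = -705*(10/157 - 1*⅕) = -705*(10/157 - ⅕) = -705*(-107/785) = 15087/157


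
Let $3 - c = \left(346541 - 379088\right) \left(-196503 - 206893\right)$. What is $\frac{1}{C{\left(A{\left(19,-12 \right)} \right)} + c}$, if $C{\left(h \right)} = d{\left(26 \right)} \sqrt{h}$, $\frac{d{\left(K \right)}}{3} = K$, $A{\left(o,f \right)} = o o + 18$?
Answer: $- \frac{1458814401}{19153255109084643005} - \frac{26 \sqrt{379}}{57459765327253929015} \approx -7.6165 \cdot 10^{-11}$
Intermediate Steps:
$A{\left(o,f \right)} = 18 + o^{2}$ ($A{\left(o,f \right)} = o^{2} + 18 = 18 + o^{2}$)
$d{\left(K \right)} = 3 K$
$C{\left(h \right)} = 78 \sqrt{h}$ ($C{\left(h \right)} = 3 \cdot 26 \sqrt{h} = 78 \sqrt{h}$)
$c = -13129329609$ ($c = 3 - \left(346541 - 379088\right) \left(-196503 - 206893\right) = 3 - \left(-32547\right) \left(-403396\right) = 3 - 13129329612 = -13129329609$)
$\frac{1}{C{\left(A{\left(19,-12 \right)} \right)} + c} = \frac{1}{78 \sqrt{18 + 19^{2}} - 13129329609} = \frac{1}{78 \sqrt{18 + 361} - 13129329609} = \frac{1}{78 \sqrt{379} - 13129329609} = \frac{1}{-13129329609 + 78 \sqrt{379}}$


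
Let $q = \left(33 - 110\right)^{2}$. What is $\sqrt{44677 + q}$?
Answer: $\sqrt{50606} \approx 224.96$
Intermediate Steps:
$q = 5929$ ($q = \left(-77\right)^{2} = 5929$)
$\sqrt{44677 + q} = \sqrt{44677 + 5929} = \sqrt{50606}$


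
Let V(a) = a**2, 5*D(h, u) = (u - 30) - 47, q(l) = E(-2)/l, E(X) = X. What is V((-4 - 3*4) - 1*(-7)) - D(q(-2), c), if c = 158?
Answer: 324/5 ≈ 64.800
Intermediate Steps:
q(l) = -2/l
D(h, u) = -77/5 + u/5 (D(h, u) = ((u - 30) - 47)/5 = ((-30 + u) - 47)/5 = (-77 + u)/5 = -77/5 + u/5)
V((-4 - 3*4) - 1*(-7)) - D(q(-2), c) = ((-4 - 3*4) - 1*(-7))**2 - (-77/5 + (1/5)*158) = ((-4 - 12) + 7)**2 - (-77/5 + 158/5) = (-16 + 7)**2 - 1*81/5 = (-9)**2 - 81/5 = 81 - 81/5 = 324/5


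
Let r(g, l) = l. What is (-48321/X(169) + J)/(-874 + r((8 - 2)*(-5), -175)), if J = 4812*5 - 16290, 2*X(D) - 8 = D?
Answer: -7224/1049 ≈ -6.8866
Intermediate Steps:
X(D) = 4 + D/2
J = 7770 (J = 24060 - 16290 = 7770)
(-48321/X(169) + J)/(-874 + r((8 - 2)*(-5), -175)) = (-48321/(4 + (1/2)*169) + 7770)/(-874 - 175) = (-48321/(4 + 169/2) + 7770)/(-1049) = (-48321/177/2 + 7770)*(-1/1049) = (-48321*2/177 + 7770)*(-1/1049) = (-546 + 7770)*(-1/1049) = 7224*(-1/1049) = -7224/1049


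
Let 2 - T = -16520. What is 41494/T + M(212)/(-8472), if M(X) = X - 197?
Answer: 58548223/23329064 ≈ 2.5097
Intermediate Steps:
T = 16522 (T = 2 - 1*(-16520) = 2 + 16520 = 16522)
M(X) = -197 + X
41494/T + M(212)/(-8472) = 41494/16522 + (-197 + 212)/(-8472) = 41494*(1/16522) + 15*(-1/8472) = 20747/8261 - 5/2824 = 58548223/23329064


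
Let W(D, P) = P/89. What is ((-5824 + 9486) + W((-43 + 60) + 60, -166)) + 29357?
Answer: 2938525/89 ≈ 33017.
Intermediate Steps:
W(D, P) = P/89 (W(D, P) = P*(1/89) = P/89)
((-5824 + 9486) + W((-43 + 60) + 60, -166)) + 29357 = ((-5824 + 9486) + (1/89)*(-166)) + 29357 = (3662 - 166/89) + 29357 = 325752/89 + 29357 = 2938525/89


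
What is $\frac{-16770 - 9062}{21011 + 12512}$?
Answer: $- \frac{25832}{33523} \approx -0.77058$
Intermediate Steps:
$\frac{-16770 - 9062}{21011 + 12512} = - \frac{25832}{33523}$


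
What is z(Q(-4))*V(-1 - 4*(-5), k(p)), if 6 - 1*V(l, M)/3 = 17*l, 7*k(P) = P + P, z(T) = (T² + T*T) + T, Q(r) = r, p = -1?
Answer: -26628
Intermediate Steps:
z(T) = T + 2*T² (z(T) = (T² + T²) + T = 2*T² + T = T + 2*T²)
k(P) = 2*P/7 (k(P) = (P + P)/7 = (2*P)/7 = 2*P/7)
V(l, M) = 18 - 51*l
z(Q(-4))*V(-1 - 4*(-5), k(p)) = (-4*(1 + 2*(-4)))*(18 - 51*(-1 - 4*(-5))) = (-4*(1 - 8))*(18 - 51*(-1 + 20)) = (-4*(-7))*(18 - 51*19) = 28*(18 - 969) = 28*(-951) = -26628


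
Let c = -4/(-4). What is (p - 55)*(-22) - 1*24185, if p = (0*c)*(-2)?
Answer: -22975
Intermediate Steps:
c = 1 (c = -4*(-¼) = 1)
p = 0 (p = (0*1)*(-2) = 0*(-2) = 0)
(p - 55)*(-22) - 1*24185 = (0 - 55)*(-22) - 1*24185 = -55*(-22) - 24185 = 1210 - 24185 = -22975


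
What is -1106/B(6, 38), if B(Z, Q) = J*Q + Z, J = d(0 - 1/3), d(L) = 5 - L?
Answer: -1659/313 ≈ -5.3003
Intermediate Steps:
J = 16/3 (J = 5 - (0 - 1/3) = 5 - (0 - 1*⅓) = 5 - (0 - ⅓) = 5 - 1*(-⅓) = 5 + ⅓ = 16/3 ≈ 5.3333)
B(Z, Q) = Z + 16*Q/3 (B(Z, Q) = 16*Q/3 + Z = Z + 16*Q/3)
-1106/B(6, 38) = -1106/(6 + (16/3)*38) = -1106/(6 + 608/3) = -1106/626/3 = -1106*3/626 = -1659/313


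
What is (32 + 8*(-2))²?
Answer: 256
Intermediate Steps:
(32 + 8*(-2))² = (32 - 16)² = 16² = 256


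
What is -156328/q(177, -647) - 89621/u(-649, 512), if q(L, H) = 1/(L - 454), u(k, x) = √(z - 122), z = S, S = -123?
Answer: 43302856 + 12803*I*√5/5 ≈ 4.3303e+7 + 5725.7*I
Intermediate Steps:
z = -123
u(k, x) = 7*I*√5 (u(k, x) = √(-123 - 122) = √(-245) = 7*I*√5)
q(L, H) = 1/(-454 + L)
-156328/q(177, -647) - 89621/u(-649, 512) = -156328/(1/(-454 + 177)) - 89621*(-I*√5/35) = -156328/(1/(-277)) - (-12803)*I*√5/5 = -156328/(-1/277) + 12803*I*√5/5 = -156328*(-277) + 12803*I*√5/5 = 43302856 + 12803*I*√5/5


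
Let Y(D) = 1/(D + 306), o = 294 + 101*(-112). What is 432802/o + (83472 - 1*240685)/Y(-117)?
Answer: -163690549214/5509 ≈ -2.9713e+7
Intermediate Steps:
o = -11018 (o = 294 - 11312 = -11018)
Y(D) = 1/(306 + D)
432802/o + (83472 - 1*240685)/Y(-117) = 432802/(-11018) + (83472 - 1*240685)/(1/(306 - 117)) = 432802*(-1/11018) + (83472 - 240685)/(1/189) = -216401/5509 - 157213/1/189 = -216401/5509 - 157213*189 = -216401/5509 - 29713257 = -163690549214/5509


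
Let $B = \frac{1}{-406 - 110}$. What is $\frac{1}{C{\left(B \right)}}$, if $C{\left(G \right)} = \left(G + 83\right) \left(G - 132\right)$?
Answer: $- \frac{266256}{2917075451} \approx -9.1275 \cdot 10^{-5}$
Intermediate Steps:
$B = - \frac{1}{516}$ ($B = \frac{1}{-406 - 110} = \frac{1}{-516} = - \frac{1}{516} \approx -0.001938$)
$C{\left(G \right)} = \left(-132 + G\right) \left(83 + G\right)$ ($C{\left(G \right)} = \left(83 + G\right) \left(-132 + G\right) = \left(-132 + G\right) \left(83 + G\right)$)
$\frac{1}{C{\left(B \right)}} = \frac{1}{-10956 + \left(- \frac{1}{516}\right)^{2} - - \frac{49}{516}} = \frac{1}{-10956 + \frac{1}{266256} + \frac{49}{516}} = \frac{1}{- \frac{2917075451}{266256}} = - \frac{266256}{2917075451}$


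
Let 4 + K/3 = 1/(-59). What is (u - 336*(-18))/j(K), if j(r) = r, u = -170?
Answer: -346802/711 ≈ -487.77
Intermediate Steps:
K = -711/59 (K = -12 + 3/(-59) = -12 + 3*(-1/59) = -12 - 3/59 = -711/59 ≈ -12.051)
(u - 336*(-18))/j(K) = (-170 - 336*(-18))/(-711/59) = (-170 + 6048)*(-59/711) = 5878*(-59/711) = -346802/711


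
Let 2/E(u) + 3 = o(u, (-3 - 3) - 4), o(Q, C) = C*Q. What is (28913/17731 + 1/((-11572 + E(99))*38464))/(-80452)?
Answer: -12779249539485853/630495904359501361664 ≈ -2.0269e-5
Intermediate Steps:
E(u) = 2/(-3 - 10*u) (E(u) = 2/(-3 + ((-3 - 3) - 4)*u) = 2/(-3 + (-6 - 4)*u) = 2/(-3 - 10*u))
(28913/17731 + 1/((-11572 + E(99))*38464))/(-80452) = (28913/17731 + 1/(-11572 - 2/(3 + 10*99)*38464))/(-80452) = (28913*(1/17731) + (1/38464)/(-11572 - 2/(3 + 990)))*(-1/80452) = (28913/17731 + (1/38464)/(-11572 - 2/993))*(-1/80452) = (28913/17731 + (1/38464)/(-11490998/993))*(-1/80452) = (28913/17731 - 993/11490998*1/38464)*(-1/80452) = (28913/17731 - 993/441989747072)*(-1/80452) = (12779249539485853/7836920205333632)*(-1/80452) = -12779249539485853/630495904359501361664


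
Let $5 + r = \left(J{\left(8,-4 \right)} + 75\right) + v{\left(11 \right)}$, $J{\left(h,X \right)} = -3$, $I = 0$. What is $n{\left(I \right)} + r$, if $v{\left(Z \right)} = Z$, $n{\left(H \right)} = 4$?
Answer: $82$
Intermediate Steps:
$r = 78$ ($r = -5 + \left(\left(-3 + 75\right) + 11\right) = -5 + \left(72 + 11\right) = -5 + 83 = 78$)
$n{\left(I \right)} + r = 4 + 78 = 82$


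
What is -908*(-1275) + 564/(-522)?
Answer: 100719806/87 ≈ 1.1577e+6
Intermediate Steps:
-908*(-1275) + 564/(-522) = 1157700 + 564*(-1/522) = 1157700 - 94/87 = 100719806/87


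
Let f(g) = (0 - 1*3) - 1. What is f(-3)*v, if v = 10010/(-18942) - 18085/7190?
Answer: 1076722/88437 ≈ 12.175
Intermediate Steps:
f(g) = -4 (f(g) = (0 - 3) - 1 = -3 - 1 = -4)
v = -538361/176874 (v = 10010*(-1/18942) - 18085*1/7190 = -65/123 - 3617/1438 = -538361/176874 ≈ -3.0438)
f(-3)*v = -4*(-538361/176874) = 1076722/88437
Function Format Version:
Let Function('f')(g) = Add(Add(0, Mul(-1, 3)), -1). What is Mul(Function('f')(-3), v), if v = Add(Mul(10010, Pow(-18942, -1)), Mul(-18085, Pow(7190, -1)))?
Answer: Rational(1076722, 88437) ≈ 12.175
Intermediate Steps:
Function('f')(g) = -4 (Function('f')(g) = Add(Add(0, -3), -1) = Add(-3, -1) = -4)
v = Rational(-538361, 176874) (v = Add(Mul(10010, Rational(-1, 18942)), Mul(-18085, Rational(1, 7190))) = Add(Rational(-65, 123), Rational(-3617, 1438)) = Rational(-538361, 176874) ≈ -3.0438)
Mul(Function('f')(-3), v) = Mul(-4, Rational(-538361, 176874)) = Rational(1076722, 88437)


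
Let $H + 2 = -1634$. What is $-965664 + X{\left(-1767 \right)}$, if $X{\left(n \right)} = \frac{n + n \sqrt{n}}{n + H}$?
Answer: $- \frac{3286152825}{3403} + \frac{1767 i \sqrt{1767}}{3403} \approx -9.6566 \cdot 10^{5} + 21.827 i$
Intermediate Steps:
$H = -1636$ ($H = -2 - 1634 = -1636$)
$X{\left(n \right)} = \frac{n + n^{\frac{3}{2}}}{-1636 + n}$ ($X{\left(n \right)} = \frac{n + n \sqrt{n}}{n - 1636} = \frac{n + n^{\frac{3}{2}}}{-1636 + n}$)
$-965664 + X{\left(-1767 \right)} = -965664 + \frac{-1767 + \left(-1767\right)^{\frac{3}{2}}}{-1636 - 1767} = -965664 + \frac{-1767 - 1767 i \sqrt{1767}}{-3403} = -965664 - \frac{-1767 - 1767 i \sqrt{1767}}{3403} = -965664 + \left(\frac{1767}{3403} + \frac{1767 i \sqrt{1767}}{3403}\right) = - \frac{3286152825}{3403} + \frac{1767 i \sqrt{1767}}{3403}$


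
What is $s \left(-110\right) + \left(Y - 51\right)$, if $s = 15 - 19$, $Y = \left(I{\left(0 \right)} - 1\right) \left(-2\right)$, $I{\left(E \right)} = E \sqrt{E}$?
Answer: $391$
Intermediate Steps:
$I{\left(E \right)} = E^{\frac{3}{2}}$
$Y = 2$ ($Y = \left(0^{\frac{3}{2}} - 1\right) \left(-2\right) = \left(0 - 1\right) \left(-2\right) = \left(-1\right) \left(-2\right) = 2$)
$s = -4$ ($s = 15 - 19 = -4$)
$s \left(-110\right) + \left(Y - 51\right) = \left(-4\right) \left(-110\right) + \left(2 - 51\right) = 440 + \left(2 - 51\right) = 440 - 49 = 391$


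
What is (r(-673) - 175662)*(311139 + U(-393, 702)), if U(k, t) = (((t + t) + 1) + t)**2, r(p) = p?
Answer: -837694934980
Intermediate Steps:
U(k, t) = (1 + 3*t)**2 (U(k, t) = ((2*t + 1) + t)**2 = ((1 + 2*t) + t)**2 = (1 + 3*t)**2)
(r(-673) - 175662)*(311139 + U(-393, 702)) = (-673 - 175662)*(311139 + (1 + 3*702)**2) = -176335*(311139 + (1 + 2106)**2) = -176335*(311139 + 2107**2) = -176335*(311139 + 4439449) = -176335*4750588 = -837694934980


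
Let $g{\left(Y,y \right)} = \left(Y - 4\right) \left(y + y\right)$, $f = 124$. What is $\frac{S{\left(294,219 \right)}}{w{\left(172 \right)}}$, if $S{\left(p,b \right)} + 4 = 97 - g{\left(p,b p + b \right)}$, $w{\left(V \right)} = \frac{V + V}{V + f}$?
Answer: $- \frac{1386419859}{43} \approx -3.2242 \cdot 10^{7}$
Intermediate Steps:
$w{\left(V \right)} = \frac{2 V}{124 + V}$ ($w{\left(V \right)} = \frac{V + V}{V + 124} = \frac{2 V}{124 + V}$)
$g{\left(Y,y \right)} = 2 y \left(-4 + Y\right)$ ($g{\left(Y,y \right)} = \left(-4 + Y\right) 2 y = 2 y \left(-4 + Y\right)$)
$S{\left(p,b \right)} = 93 - 2 \left(-4 + p\right) \left(b + b p\right)$ ($S{\left(p,b \right)} = -4 - \left(-97 + 2 \left(b p + b\right) \left(-4 + p\right)\right) = -4 - \left(-97 + 2 \left(b + b p\right) \left(-4 + p\right)\right) = -4 - \left(-97 + 2 \left(-4 + p\right) \left(b + b p\right)\right) = 93 - 2 \left(-4 + p\right) \left(b + b p\right)$)
$\frac{S{\left(294,219 \right)}}{w{\left(172 \right)}} = \frac{93 - 438 \left(1 + 294\right) \left(-4 + 294\right)}{2 \cdot 172 \frac{1}{124 + 172}} = \frac{93 - 438 \cdot 295 \cdot 290}{2 \cdot 172 \cdot \frac{1}{296}} = \frac{93 - 37470900}{2 \cdot 172 \cdot \frac{1}{296}} = - \frac{37470807}{\frac{43}{37}} = \left(-37470807\right) \frac{37}{43} = - \frac{1386419859}{43}$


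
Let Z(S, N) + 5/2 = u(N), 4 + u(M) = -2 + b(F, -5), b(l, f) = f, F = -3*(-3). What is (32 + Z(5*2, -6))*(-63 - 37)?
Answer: -1850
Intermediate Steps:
F = 9
u(M) = -11 (u(M) = -4 + (-2 - 5) = -4 - 7 = -11)
Z(S, N) = -27/2 (Z(S, N) = -5/2 - 11 = -27/2)
(32 + Z(5*2, -6))*(-63 - 37) = (32 - 27/2)*(-63 - 37) = (37/2)*(-100) = -1850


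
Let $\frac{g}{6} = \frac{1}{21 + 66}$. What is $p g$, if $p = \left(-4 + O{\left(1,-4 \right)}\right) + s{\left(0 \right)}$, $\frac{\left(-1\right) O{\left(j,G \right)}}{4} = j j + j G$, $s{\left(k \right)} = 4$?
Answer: $\frac{24}{29} \approx 0.82759$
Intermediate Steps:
$O{\left(j,G \right)} = - 4 j^{2} - 4 G j$ ($O{\left(j,G \right)} = - 4 \left(j j + j G\right) = - 4 \left(j^{2} + G j\right) = - 4 j^{2} - 4 G j$)
$g = \frac{2}{29}$ ($g = \frac{6}{21 + 66} = \frac{6}{87} = 6 \cdot \frac{1}{87} = \frac{2}{29} \approx 0.068966$)
$p = 12$ ($p = \left(-4 - 4 \left(-4 + 1\right)\right) + 4 = \left(-4 - 4 \left(-3\right)\right) + 4 = \left(-4 + 12\right) + 4 = 8 + 4 = 12$)
$p g = 12 \cdot \frac{2}{29} = \frac{24}{29}$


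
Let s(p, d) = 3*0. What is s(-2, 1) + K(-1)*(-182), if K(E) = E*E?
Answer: -182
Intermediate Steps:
s(p, d) = 0
K(E) = E²
s(-2, 1) + K(-1)*(-182) = 0 + (-1)²*(-182) = 0 + 1*(-182) = 0 - 182 = -182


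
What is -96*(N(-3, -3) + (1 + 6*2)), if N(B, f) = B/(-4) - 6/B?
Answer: -1512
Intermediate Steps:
N(B, f) = -6/B - B/4 (N(B, f) = B*(-¼) - 6/B = -B/4 - 6/B = -6/B - B/4)
-96*(N(-3, -3) + (1 + 6*2)) = -96*((-6/(-3) - ¼*(-3)) + (1 + 6*2)) = -96*((-6*(-⅓) + ¾) + (1 + 12)) = -96*((2 + ¾) + 13) = -96*(11/4 + 13) = -96*63/4 = -1512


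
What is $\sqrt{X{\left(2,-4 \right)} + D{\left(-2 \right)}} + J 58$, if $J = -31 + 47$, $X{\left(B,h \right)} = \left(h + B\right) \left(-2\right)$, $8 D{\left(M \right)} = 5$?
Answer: $928 + \frac{\sqrt{74}}{4} \approx 930.15$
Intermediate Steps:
$D{\left(M \right)} = \frac{5}{8}$ ($D{\left(M \right)} = \frac{1}{8} \cdot 5 = \frac{5}{8}$)
$X{\left(B,h \right)} = - 2 B - 2 h$ ($X{\left(B,h \right)} = \left(B + h\right) \left(-2\right) = - 2 B - 2 h$)
$J = 16$
$\sqrt{X{\left(2,-4 \right)} + D{\left(-2 \right)}} + J 58 = \sqrt{\left(\left(-2\right) 2 - -8\right) + \frac{5}{8}} + 16 \cdot 58 = \sqrt{\left(-4 + 8\right) + \frac{5}{8}} + 928 = \sqrt{4 + \frac{5}{8}} + 928 = \sqrt{\frac{37}{8}} + 928 = \frac{\sqrt{74}}{4} + 928 = 928 + \frac{\sqrt{74}}{4}$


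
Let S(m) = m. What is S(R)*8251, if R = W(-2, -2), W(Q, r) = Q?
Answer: -16502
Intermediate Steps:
R = -2
S(R)*8251 = -2*8251 = -16502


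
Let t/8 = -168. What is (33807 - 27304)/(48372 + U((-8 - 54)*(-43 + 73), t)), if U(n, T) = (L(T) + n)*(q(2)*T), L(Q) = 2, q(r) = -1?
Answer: -6503/2448780 ≈ -0.0026556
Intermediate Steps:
t = -1344 (t = 8*(-168) = -1344)
U(n, T) = -T*(2 + n) (U(n, T) = (2 + n)*(-T) = -T*(2 + n))
(33807 - 27304)/(48372 + U((-8 - 54)*(-43 + 73), t)) = (33807 - 27304)/(48372 - 1*(-1344)*(2 + (-8 - 54)*(-43 + 73))) = 6503/(48372 - 1*(-1344)*(2 - 62*30)) = 6503/(48372 - 1*(-1344)*(2 - 1860)) = 6503/(48372 - 1*(-1344)*(-1858)) = 6503/(48372 - 2497152) = 6503/(-2448780) = 6503*(-1/2448780) = -6503/2448780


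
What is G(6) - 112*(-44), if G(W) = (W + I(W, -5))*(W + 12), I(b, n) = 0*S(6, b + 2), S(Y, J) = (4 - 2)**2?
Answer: 5036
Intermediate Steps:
S(Y, J) = 4 (S(Y, J) = 2**2 = 4)
I(b, n) = 0 (I(b, n) = 0*4 = 0)
G(W) = W*(12 + W) (G(W) = (W + 0)*(W + 12) = W*(12 + W))
G(6) - 112*(-44) = 6*(12 + 6) - 112*(-44) = 6*18 + 4928 = 108 + 4928 = 5036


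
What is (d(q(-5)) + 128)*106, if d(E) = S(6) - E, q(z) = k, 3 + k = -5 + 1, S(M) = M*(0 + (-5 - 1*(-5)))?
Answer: 14310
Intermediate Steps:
S(M) = 0 (S(M) = M*(0 + (-5 + 5)) = M*(0 + 0) = M*0 = 0)
k = -7 (k = -3 + (-5 + 1) = -3 - 4 = -7)
q(z) = -7
d(E) = -E (d(E) = 0 - E = -E)
(d(q(-5)) + 128)*106 = (-1*(-7) + 128)*106 = (7 + 128)*106 = 135*106 = 14310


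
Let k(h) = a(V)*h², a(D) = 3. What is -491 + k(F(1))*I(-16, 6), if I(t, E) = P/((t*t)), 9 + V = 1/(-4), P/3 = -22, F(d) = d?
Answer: -62947/128 ≈ -491.77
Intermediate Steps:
P = -66 (P = 3*(-22) = -66)
V = -37/4 (V = -9 + 1/(-4) = -9 - ¼ = -37/4 ≈ -9.2500)
I(t, E) = -66/t²
k(h) = 3*h²
-491 + k(F(1))*I(-16, 6) = -491 + (3*1²)*(-66/(-16)²) = -491 + (3*1)*(-66*1/256) = -491 + 3*(-33/128) = -491 - 99/128 = -62947/128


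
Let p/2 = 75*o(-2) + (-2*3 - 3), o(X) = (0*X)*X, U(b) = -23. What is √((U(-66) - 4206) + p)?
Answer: I*√4247 ≈ 65.169*I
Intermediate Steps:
o(X) = 0 (o(X) = 0*X = 0)
p = -18 (p = 2*(75*0 + (-2*3 - 3)) = 2*(0 + (-6 - 3)) = 2*(0 - 9) = 2*(-9) = -18)
√((U(-66) - 4206) + p) = √((-23 - 4206) - 18) = √(-4229 - 18) = √(-4247) = I*√4247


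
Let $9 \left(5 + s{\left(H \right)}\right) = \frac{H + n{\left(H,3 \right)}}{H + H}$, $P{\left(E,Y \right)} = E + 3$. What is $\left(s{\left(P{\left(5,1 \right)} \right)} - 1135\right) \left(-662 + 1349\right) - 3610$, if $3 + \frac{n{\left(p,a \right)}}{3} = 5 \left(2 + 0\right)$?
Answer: $- \frac{37759279}{48} \approx -7.8665 \cdot 10^{5}$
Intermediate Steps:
$n{\left(p,a \right)} = 21$ ($n{\left(p,a \right)} = -9 + 3 \cdot 5 \left(2 + 0\right) = -9 + 3 \cdot 5 \cdot 2 = -9 + 3 \cdot 10 = -9 + 30 = 21$)
$P{\left(E,Y \right)} = 3 + E$
$s{\left(H \right)} = -5 + \frac{21 + H}{18 H}$ ($s{\left(H \right)} = -5 + \frac{\left(H + 21\right) \frac{1}{H + H}}{9} = -5 + \frac{\left(21 + H\right) \frac{1}{2 H}}{9} = -5 + \frac{\frac{1}{2} \frac{1}{H} \left(21 + H\right)}{9} = -5 + \frac{21 + H}{18 H}$)
$\left(s{\left(P{\left(5,1 \right)} \right)} - 1135\right) \left(-662 + 1349\right) - 3610 = \left(\frac{21 - 89 \left(3 + 5\right)}{18 \left(3 + 5\right)} - 1135\right) \left(-662 + 1349\right) - 3610 = \left(\frac{21 - 712}{18 \cdot 8} - 1135\right) 687 - 3610 = \left(\frac{1}{18} \cdot \frac{1}{8} \left(21 - 712\right) - 1135\right) 687 - 3610 = \left(\frac{1}{18} \cdot \frac{1}{8} \left(-691\right) - 1135\right) 687 - 3610 = \left(- \frac{691}{144} - 1135\right) 687 - 3610 = \left(- \frac{164131}{144}\right) 687 - 3610 = - \frac{37585999}{48} - 3610 = - \frac{37759279}{48}$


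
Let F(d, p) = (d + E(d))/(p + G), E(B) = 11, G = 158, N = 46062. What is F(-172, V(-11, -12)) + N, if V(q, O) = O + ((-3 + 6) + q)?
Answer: 276365/6 ≈ 46061.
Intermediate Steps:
V(q, O) = 3 + O + q (V(q, O) = O + (3 + q) = 3 + O + q)
F(d, p) = (11 + d)/(158 + p) (F(d, p) = (d + 11)/(p + 158) = (11 + d)/(158 + p))
F(-172, V(-11, -12)) + N = (11 - 172)/(158 + (3 - 12 - 11)) + 46062 = -161/(158 - 20) + 46062 = -161/138 + 46062 = (1/138)*(-161) + 46062 = -7/6 + 46062 = 276365/6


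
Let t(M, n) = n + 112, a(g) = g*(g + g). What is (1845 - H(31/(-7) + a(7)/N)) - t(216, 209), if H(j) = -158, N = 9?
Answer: 1682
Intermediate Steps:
a(g) = 2*g² (a(g) = g*(2*g) = 2*g²)
t(M, n) = 112 + n
(1845 - H(31/(-7) + a(7)/N)) - t(216, 209) = (1845 - 1*(-158)) - (112 + 209) = (1845 + 158) - 1*321 = 2003 - 321 = 1682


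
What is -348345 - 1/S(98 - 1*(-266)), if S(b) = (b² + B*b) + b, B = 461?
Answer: -104734801081/300664 ≈ -3.4835e+5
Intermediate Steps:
S(b) = b² + 462*b (S(b) = (b² + 461*b) + b = b² + 462*b)
-348345 - 1/S(98 - 1*(-266)) = -348345 - 1/((98 - 1*(-266))*(462 + (98 - 1*(-266)))) = -348345 - 1/((98 + 266)*(462 + (98 + 266))) = -348345 - 1/(364*(462 + 364)) = -348345 - 1/(364*826) = -348345 - 1/300664 = -104734801081/300664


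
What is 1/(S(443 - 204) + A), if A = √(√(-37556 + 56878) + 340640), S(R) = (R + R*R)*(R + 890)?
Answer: 1/(64759440 + √(340640 + √19322)) ≈ 1.5442e-8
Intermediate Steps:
S(R) = (890 + R)*(R + R²) (S(R) = (R + R²)*(890 + R) = (890 + R)*(R + R²))
A = √(340640 + √19322) (A = √(√19322 + 340640) = √(340640 + √19322) ≈ 583.76)
1/(S(443 - 204) + A) = 1/((443 - 204)*(890 + (443 - 204)² + 891*(443 - 204)) + √(340640 + √19322)) = 1/(239*(890 + 239² + 891*239) + √(340640 + √19322)) = 1/(239*(890 + 57121 + 212949) + √(340640 + √19322)) = 1/(239*270960 + √(340640 + √19322)) = 1/(64759440 + √(340640 + √19322))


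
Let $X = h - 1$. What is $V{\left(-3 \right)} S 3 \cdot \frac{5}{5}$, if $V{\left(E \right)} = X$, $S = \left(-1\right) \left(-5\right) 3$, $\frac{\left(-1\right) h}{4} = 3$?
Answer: $-585$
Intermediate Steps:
$h = -12$ ($h = \left(-4\right) 3 = -12$)
$X = -13$ ($X = -12 - 1 = -13$)
$S = 15$ ($S = 5 \cdot 3 = 15$)
$V{\left(E \right)} = -13$
$V{\left(-3 \right)} S 3 \cdot \frac{5}{5} = - 13 \cdot 15 \cdot 3 \cdot \frac{5}{5} = - 13 \cdot 45 \cdot 5 \cdot \frac{1}{5} = - 13 \cdot 45 \cdot 1 = \left(-13\right) 45 = -585$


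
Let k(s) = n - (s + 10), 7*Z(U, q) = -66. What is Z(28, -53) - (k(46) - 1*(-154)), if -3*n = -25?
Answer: -2431/21 ≈ -115.76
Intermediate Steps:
Z(U, q) = -66/7 (Z(U, q) = (1/7)*(-66) = -66/7)
n = 25/3 (n = -1/3*(-25) = 25/3 ≈ 8.3333)
k(s) = -5/3 - s (k(s) = 25/3 - (s + 10) = 25/3 - (10 + s) = 25/3 + (-10 - s) = -5/3 - s)
Z(28, -53) - (k(46) - 1*(-154)) = -66/7 - ((-5/3 - 1*46) - 1*(-154)) = -66/7 - ((-5/3 - 46) + 154) = -66/7 - (-143/3 + 154) = -66/7 - 1*319/3 = -66/7 - 319/3 = -2431/21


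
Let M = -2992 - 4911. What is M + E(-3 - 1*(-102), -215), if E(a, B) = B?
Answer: -8118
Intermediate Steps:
M = -7903
M + E(-3 - 1*(-102), -215) = -7903 - 215 = -8118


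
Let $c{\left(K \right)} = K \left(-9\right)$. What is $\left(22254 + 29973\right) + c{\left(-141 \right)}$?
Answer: $53496$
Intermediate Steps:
$c{\left(K \right)} = - 9 K$
$\left(22254 + 29973\right) + c{\left(-141 \right)} = \left(22254 + 29973\right) - -1269 = 52227 + 1269 = 53496$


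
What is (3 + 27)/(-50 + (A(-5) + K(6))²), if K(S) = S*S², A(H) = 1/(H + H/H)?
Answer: 480/743969 ≈ 0.00064519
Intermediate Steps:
A(H) = 1/(1 + H) (A(H) = 1/(H + 1) = 1/(1 + H))
K(S) = S³
(3 + 27)/(-50 + (A(-5) + K(6))²) = (3 + 27)/(-50 + (1/(1 - 5) + 6³)²) = 30/(-50 + (1/(-4) + 216)²) = 30/(-50 + (-¼ + 216)²) = 30/(-50 + (863/4)²) = 30/(-50 + 744769/16) = 30/(743969/16) = (16/743969)*30 = 480/743969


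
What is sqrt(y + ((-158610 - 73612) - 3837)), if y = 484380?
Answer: sqrt(248321) ≈ 498.32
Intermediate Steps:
sqrt(y + ((-158610 - 73612) - 3837)) = sqrt(484380 + ((-158610 - 73612) - 3837)) = sqrt(484380 + (-232222 - 3837)) = sqrt(484380 - 236059) = sqrt(248321)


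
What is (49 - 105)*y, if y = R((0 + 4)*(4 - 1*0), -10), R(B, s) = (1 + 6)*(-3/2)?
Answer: 588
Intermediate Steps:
R(B, s) = -21/2 (R(B, s) = 7*(-3*½) = 7*(-3/2) = -21/2)
y = -21/2 ≈ -10.500
(49 - 105)*y = (49 - 105)*(-21/2) = -56*(-21/2) = 588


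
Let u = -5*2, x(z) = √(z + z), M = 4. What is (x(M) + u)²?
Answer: 108 - 40*√2 ≈ 51.431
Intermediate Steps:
x(z) = √2*√z (x(z) = √(2*z) = √2*√z)
u = -10
(x(M) + u)² = (√2*√4 - 10)² = (√2*2 - 10)² = (2*√2 - 10)² = (-10 + 2*√2)²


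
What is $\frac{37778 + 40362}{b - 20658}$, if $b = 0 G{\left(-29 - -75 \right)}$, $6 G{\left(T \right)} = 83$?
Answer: $- \frac{39070}{10329} \approx -3.7826$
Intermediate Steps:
$G{\left(T \right)} = \frac{83}{6}$ ($G{\left(T \right)} = \frac{1}{6} \cdot 83 = \frac{83}{6}$)
$b = 0$ ($b = 0 \cdot \frac{83}{6} = 0$)
$\frac{37778 + 40362}{b - 20658} = \frac{37778 + 40362}{0 - 20658} = \frac{78140}{0 - 20658} = \frac{78140}{-20658} = 78140 \left(- \frac{1}{20658}\right) = - \frac{39070}{10329}$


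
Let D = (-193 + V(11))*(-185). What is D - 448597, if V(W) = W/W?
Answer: -413077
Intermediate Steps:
V(W) = 1
D = 35520 (D = (-193 + 1)*(-185) = -192*(-185) = 35520)
D - 448597 = 35520 - 448597 = -413077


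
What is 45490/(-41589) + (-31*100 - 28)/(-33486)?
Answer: -232197958/232108209 ≈ -1.0004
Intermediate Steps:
45490/(-41589) + (-31*100 - 28)/(-33486) = 45490*(-1/41589) + (-3100 - 28)*(-1/33486) = -45490/41589 - 3128*(-1/33486) = -45490/41589 + 1564/16743 = -232197958/232108209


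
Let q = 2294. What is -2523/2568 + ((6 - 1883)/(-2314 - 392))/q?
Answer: -1304738653/1328418696 ≈ -0.98217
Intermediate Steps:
-2523/2568 + ((6 - 1883)/(-2314 - 392))/q = -2523/2568 + ((6 - 1883)/(-2314 - 392))/2294 = -2523*1/2568 - 1877/(-2706)*(1/2294) = -841/856 - 1877*(-1/2706)*(1/2294) = -841/856 + (1877/2706)*(1/2294) = -841/856 + 1877/6207564 = -1304738653/1328418696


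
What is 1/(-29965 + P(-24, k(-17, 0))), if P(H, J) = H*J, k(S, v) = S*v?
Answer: -1/29965 ≈ -3.3372e-5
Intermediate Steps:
1/(-29965 + P(-24, k(-17, 0))) = 1/(-29965 - (-408)*0) = 1/(-29965 - 24*0) = 1/(-29965 + 0) = 1/(-29965) = -1/29965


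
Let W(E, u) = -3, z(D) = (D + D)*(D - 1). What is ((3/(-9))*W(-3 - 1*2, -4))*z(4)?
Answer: 24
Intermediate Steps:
z(D) = 2*D*(-1 + D) (z(D) = (2*D)*(-1 + D) = 2*D*(-1 + D))
((3/(-9))*W(-3 - 1*2, -4))*z(4) = ((3/(-9))*(-3))*(2*4*(-1 + 4)) = ((3*(-1/9))*(-3))*(2*4*3) = -1/3*(-3)*24 = 1*24 = 24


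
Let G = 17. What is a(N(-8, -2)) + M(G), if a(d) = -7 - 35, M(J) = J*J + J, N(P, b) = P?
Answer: 264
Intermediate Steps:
M(J) = J + J**2 (M(J) = J**2 + J = J + J**2)
a(d) = -42
a(N(-8, -2)) + M(G) = -42 + 17*(1 + 17) = -42 + 17*18 = -42 + 306 = 264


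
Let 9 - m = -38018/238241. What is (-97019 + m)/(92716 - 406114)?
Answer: 11555860696/37332126459 ≈ 0.30954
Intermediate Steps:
m = 2182187/238241 (m = 9 - (-38018)/238241 = 9 - 1*(-38018/238241) = 9 + 38018/238241 = 2182187/238241 ≈ 9.1596)
(-97019 + m)/(92716 - 406114) = (-97019 + 2182187/238241)/(92716 - 406114) = -23111721392/238241/(-313398) = -23111721392/238241*(-1/313398) = 11555860696/37332126459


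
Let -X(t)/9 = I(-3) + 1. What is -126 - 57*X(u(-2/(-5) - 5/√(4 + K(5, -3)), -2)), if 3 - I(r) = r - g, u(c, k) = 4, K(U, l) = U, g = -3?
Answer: 1926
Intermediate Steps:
I(r) = -r (I(r) = 3 - (r - 1*(-3)) = 3 - (r + 3) = 3 - (3 + r) = 3 + (-3 - r) = -r)
X(t) = -36 (X(t) = -9*(-1*(-3) + 1) = -9*(3 + 1) = -9*4 = -36)
-126 - 57*X(u(-2/(-5) - 5/√(4 + K(5, -3)), -2)) = -126 - 57*(-36) = -126 + 2052 = 1926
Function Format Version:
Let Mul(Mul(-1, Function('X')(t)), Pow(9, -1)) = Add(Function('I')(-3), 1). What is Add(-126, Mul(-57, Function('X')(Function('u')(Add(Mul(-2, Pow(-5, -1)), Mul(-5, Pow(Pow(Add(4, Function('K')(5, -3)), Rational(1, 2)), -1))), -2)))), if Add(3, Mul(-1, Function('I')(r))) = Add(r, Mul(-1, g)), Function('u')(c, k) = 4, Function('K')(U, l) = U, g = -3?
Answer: 1926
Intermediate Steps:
Function('I')(r) = Mul(-1, r) (Function('I')(r) = Add(3, Mul(-1, Add(r, Mul(-1, -3)))) = Add(3, Mul(-1, Add(r, 3))) = Add(3, Mul(-1, Add(3, r))) = Add(3, Add(-3, Mul(-1, r))) = Mul(-1, r))
Function('X')(t) = -36 (Function('X')(t) = Mul(-9, Add(Mul(-1, -3), 1)) = Mul(-9, Add(3, 1)) = Mul(-9, 4) = -36)
Add(-126, Mul(-57, Function('X')(Function('u')(Add(Mul(-2, Pow(-5, -1)), Mul(-5, Pow(Pow(Add(4, Function('K')(5, -3)), Rational(1, 2)), -1))), -2)))) = Add(-126, Mul(-57, -36)) = Add(-126, 2052) = 1926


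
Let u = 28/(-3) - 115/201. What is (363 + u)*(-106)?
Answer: -7523032/201 ≈ -37428.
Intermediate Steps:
u = -1991/201 (u = 28*(-1/3) - 115*1/201 = -28/3 - 115/201 = -1991/201 ≈ -9.9055)
(363 + u)*(-106) = (363 - 1991/201)*(-106) = (70972/201)*(-106) = -7523032/201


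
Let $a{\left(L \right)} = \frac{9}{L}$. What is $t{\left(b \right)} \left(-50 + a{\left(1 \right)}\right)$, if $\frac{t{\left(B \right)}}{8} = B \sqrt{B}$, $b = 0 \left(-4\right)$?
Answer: $0$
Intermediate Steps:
$b = 0$
$t{\left(B \right)} = 8 B^{\frac{3}{2}}$ ($t{\left(B \right)} = 8 B \sqrt{B} = 8 B^{\frac{3}{2}}$)
$t{\left(b \right)} \left(-50 + a{\left(1 \right)}\right) = 8 \cdot 0^{\frac{3}{2}} \left(-50 + \frac{9}{1}\right) = 8 \cdot 0 \left(-50 + 9 \cdot 1\right) = 0 \left(-50 + 9\right) = 0 \left(-41\right) = 0$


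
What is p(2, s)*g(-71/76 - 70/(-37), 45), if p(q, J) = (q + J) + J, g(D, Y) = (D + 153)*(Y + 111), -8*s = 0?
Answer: 33768462/703 ≈ 48035.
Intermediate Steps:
s = 0 (s = -⅛*0 = 0)
g(D, Y) = (111 + Y)*(153 + D) (g(D, Y) = (153 + D)*(111 + Y) = (111 + Y)*(153 + D))
p(q, J) = q + 2*J (p(q, J) = (J + q) + J = q + 2*J)
p(2, s)*g(-71/76 - 70/(-37), 45) = (2 + 2*0)*(16983 + 111*(-71/76 - 70/(-37)) + 153*45 + (-71/76 - 70/(-37))*45) = (2 + 0)*(16983 + 111*(-71*1/76 - 70*(-1/37)) + 6885 + (-71*1/76 - 70*(-1/37))*45) = 2*(16983 + 111*(-71/76 + 70/37) + 6885 + (-71/76 + 70/37)*45) = 2*(16983 + 111*(2693/2812) + 6885 + (2693/2812)*45) = 2*(16983 + 8079/76 + 6885 + 121185/2812) = 2*(16884231/703) = 33768462/703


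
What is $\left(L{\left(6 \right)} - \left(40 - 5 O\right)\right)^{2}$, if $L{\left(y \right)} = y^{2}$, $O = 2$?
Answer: $36$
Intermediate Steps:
$\left(L{\left(6 \right)} - \left(40 - 5 O\right)\right)^{2} = \left(6^{2} - \left(40 - 10\right)\right)^{2} = \left(36 - 30\right)^{2} = 6^{2} = 36$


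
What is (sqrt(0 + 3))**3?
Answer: 3*sqrt(3) ≈ 5.1962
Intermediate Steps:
(sqrt(0 + 3))**3 = (sqrt(3))**3 = 3*sqrt(3)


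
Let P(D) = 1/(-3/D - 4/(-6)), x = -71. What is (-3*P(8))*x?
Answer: 5112/7 ≈ 730.29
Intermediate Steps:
P(D) = 1/(⅔ - 3/D) (P(D) = 1/(-3/D - 4*(-⅙)) = 1/(-3/D + ⅔) = 1/(⅔ - 3/D))
(-3*P(8))*x = -9*8/(-9 + 2*8)*(-71) = -9*8/(-9 + 16)*(-71) = -9*8/7*(-71) = -3*24/7*(-71) = -72/7*(-71) = 5112/7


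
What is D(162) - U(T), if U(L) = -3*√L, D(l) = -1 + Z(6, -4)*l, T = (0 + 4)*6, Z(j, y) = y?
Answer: -649 + 6*√6 ≈ -634.30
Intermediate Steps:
T = 24 (T = 4*6 = 24)
D(l) = -1 - 4*l
D(162) - U(T) = (-1 - 4*162) - (-3)*√24 = (-1 - 648) - (-3)*2*√6 = -649 - (-6)*√6 = -649 + 6*√6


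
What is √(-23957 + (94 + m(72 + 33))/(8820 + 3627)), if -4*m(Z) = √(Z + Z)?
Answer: √(-1649601933420 - 1383*√210)/8298 ≈ 154.78*I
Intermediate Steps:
m(Z) = -√2*√Z/4 (m(Z) = -√(Z + Z)/4 = -√2*√Z/4)
√(-23957 + (94 + m(72 + 33))/(8820 + 3627)) = √(-23957 + (94 - √2*√(72 + 33)/4)/(8820 + 3627)) = √(-23957 + (94 - √2*√105/4)/12447) = √(-23957 + (94 - √210/4)*(1/12447)) = √(-23957 + (94/12447 - √210/49788)) = √(-298192685/12447 - √210/49788)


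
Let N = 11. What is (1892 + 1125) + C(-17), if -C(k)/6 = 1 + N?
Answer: 2945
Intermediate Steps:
C(k) = -72 (C(k) = -6*(1 + 11) = -6*12 = -72)
(1892 + 1125) + C(-17) = (1892 + 1125) - 72 = 3017 - 72 = 2945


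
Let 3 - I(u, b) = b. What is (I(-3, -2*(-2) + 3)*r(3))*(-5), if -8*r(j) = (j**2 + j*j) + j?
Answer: -105/2 ≈ -52.500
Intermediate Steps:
r(j) = -j**2/4 - j/8 (r(j) = -((j**2 + j*j) + j)/8 = -((j**2 + j**2) + j)/8 = -(2*j**2 + j)/8 = -(j + 2*j**2)/8 = -j**2/4 - j/8)
I(u, b) = 3 - b
(I(-3, -2*(-2) + 3)*r(3))*(-5) = ((3 - (-2*(-2) + 3))*(-1/8*3*(1 + 2*3)))*(-5) = ((3 - (4 + 3))*(-1/8*3*(1 + 6)))*(-5) = ((3 - 1*7)*(-1/8*3*7))*(-5) = ((3 - 7)*(-21/8))*(-5) = -4*(-21/8)*(-5) = (21/2)*(-5) = -105/2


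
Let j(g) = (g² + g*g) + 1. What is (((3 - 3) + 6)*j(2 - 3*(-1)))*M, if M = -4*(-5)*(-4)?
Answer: -24480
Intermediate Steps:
M = -80 (M = 20*(-4) = -80)
j(g) = 1 + 2*g² (j(g) = (g² + g²) + 1 = 2*g² + 1 = 1 + 2*g²)
(((3 - 3) + 6)*j(2 - 3*(-1)))*M = (((3 - 3) + 6)*(1 + 2*(2 - 3*(-1))²))*(-80) = ((0 + 6)*(1 + 2*(2 + 3)²))*(-80) = (6*(1 + 2*5²))*(-80) = (6*(1 + 2*25))*(-80) = (6*(1 + 50))*(-80) = (6*51)*(-80) = 306*(-80) = -24480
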